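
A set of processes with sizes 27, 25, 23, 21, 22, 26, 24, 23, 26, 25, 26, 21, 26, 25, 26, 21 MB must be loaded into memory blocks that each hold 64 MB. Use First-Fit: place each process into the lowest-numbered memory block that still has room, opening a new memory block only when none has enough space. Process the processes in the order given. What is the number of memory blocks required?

memory block 1: place 27 MB, 37 MB left
memory block 1: place 25 MB, 12 MB left
memory block 2: place 23 MB, 41 MB left
memory block 2: place 21 MB, 20 MB left
memory block 3: place 22 MB, 42 MB left
memory block 3: place 26 MB, 16 MB left
memory block 4: place 24 MB, 40 MB left
memory block 4: place 23 MB, 17 MB left
memory block 5: place 26 MB, 38 MB left
memory block 5: place 25 MB, 13 MB left
memory block 6: place 26 MB, 38 MB left
memory block 6: place 21 MB, 17 MB left
memory block 7: place 26 MB, 38 MB left
memory block 7: place 25 MB, 13 MB left
memory block 8: place 26 MB, 38 MB left
memory block 8: place 21 MB, 17 MB left

8 memory blocks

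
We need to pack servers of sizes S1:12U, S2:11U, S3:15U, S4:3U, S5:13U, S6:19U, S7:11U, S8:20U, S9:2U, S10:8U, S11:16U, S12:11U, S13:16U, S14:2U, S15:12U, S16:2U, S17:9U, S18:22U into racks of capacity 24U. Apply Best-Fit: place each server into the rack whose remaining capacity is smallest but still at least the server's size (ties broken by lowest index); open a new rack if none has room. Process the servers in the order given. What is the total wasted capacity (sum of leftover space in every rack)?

36

rack 1: place S1 (12U), 12U left
rack 1: place S2 (11U), 1U left
rack 2: place S3 (15U), 9U left
rack 2: place S4 (3U), 6U left
rack 3: place S5 (13U), 11U left
rack 4: place S6 (19U), 5U left
rack 3: place S7 (11U), 0U left
rack 5: place S8 (20U), 4U left
rack 5: place S9 (2U), 2U left
rack 6: place S10 (8U), 16U left
rack 6: place S11 (16U), 0U left
rack 7: place S12 (11U), 13U left
rack 8: place S13 (16U), 8U left
rack 5: place S14 (2U), 0U left
rack 7: place S15 (12U), 1U left
rack 4: place S16 (2U), 3U left
rack 9: place S17 (9U), 15U left
rack 10: place S18 (22U), 2U left
10 racks × 24U = 240U; used 204U; unused 36U.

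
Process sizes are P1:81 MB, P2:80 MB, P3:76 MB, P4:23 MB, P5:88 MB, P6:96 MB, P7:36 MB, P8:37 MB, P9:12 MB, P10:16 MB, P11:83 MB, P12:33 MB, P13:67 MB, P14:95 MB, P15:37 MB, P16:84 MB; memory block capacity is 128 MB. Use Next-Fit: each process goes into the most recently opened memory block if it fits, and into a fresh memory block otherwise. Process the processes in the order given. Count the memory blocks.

Put P1 (81 MB) in memory block 1; 47 MB remain.
Put P2 (80 MB) in memory block 2; 48 MB remain.
Put P3 (76 MB) in memory block 3; 52 MB remain.
Put P4 (23 MB) in memory block 3; 29 MB remain.
Put P5 (88 MB) in memory block 4; 40 MB remain.
Put P6 (96 MB) in memory block 5; 32 MB remain.
Put P7 (36 MB) in memory block 6; 92 MB remain.
Put P8 (37 MB) in memory block 6; 55 MB remain.
Put P9 (12 MB) in memory block 6; 43 MB remain.
Put P10 (16 MB) in memory block 6; 27 MB remain.
Put P11 (83 MB) in memory block 7; 45 MB remain.
Put P12 (33 MB) in memory block 7; 12 MB remain.
Put P13 (67 MB) in memory block 8; 61 MB remain.
Put P14 (95 MB) in memory block 9; 33 MB remain.
Put P15 (37 MB) in memory block 10; 91 MB remain.
Put P16 (84 MB) in memory block 10; 7 MB remain.
Final memory blocks: [81] [80] [76,23] [88] [96] [36,37,12,16] [83,33] [67] [95] [37,84].

10 memory blocks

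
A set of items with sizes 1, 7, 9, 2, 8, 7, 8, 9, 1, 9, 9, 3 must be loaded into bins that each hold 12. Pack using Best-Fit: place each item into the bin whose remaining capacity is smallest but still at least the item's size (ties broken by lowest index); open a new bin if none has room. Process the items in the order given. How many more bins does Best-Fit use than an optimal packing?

0

Best-Fit: [1,7] [9,2,1] [8] [7] [8] [9,3] [9] [9] → 8 bins.
8 items exceed 6 (half the capacity), and no two of those can share a bin, so at least 8 bins are needed.
So 8 is already optimal.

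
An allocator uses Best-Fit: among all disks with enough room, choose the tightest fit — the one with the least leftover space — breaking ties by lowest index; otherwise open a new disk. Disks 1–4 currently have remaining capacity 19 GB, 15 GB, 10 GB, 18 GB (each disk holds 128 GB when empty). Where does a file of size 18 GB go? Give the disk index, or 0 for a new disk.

Disks with room: disk 1 (19 GB), disk 4 (18 GB).
Tightest fit is disk 4 with 18 GB free.

4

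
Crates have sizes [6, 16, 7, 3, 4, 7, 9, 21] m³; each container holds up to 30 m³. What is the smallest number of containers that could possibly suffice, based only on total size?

Total size = 6 + 16 + 7 + 3 + 4 + 7 + 9 + 21 = 73 m³.
⌈73 / 30⌉ = 3.

3 containers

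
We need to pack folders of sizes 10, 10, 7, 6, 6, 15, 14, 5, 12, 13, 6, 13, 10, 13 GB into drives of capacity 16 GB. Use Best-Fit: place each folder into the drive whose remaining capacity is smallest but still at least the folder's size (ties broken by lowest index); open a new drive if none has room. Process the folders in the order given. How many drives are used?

10

drive 1: place 10 GB, 6 GB left
drive 2: place 10 GB, 6 GB left
drive 3: place 7 GB, 9 GB left
drive 1: place 6 GB, 0 GB left
drive 2: place 6 GB, 0 GB left
drive 4: place 15 GB, 1 GB left
drive 5: place 14 GB, 2 GB left
drive 3: place 5 GB, 4 GB left
drive 6: place 12 GB, 4 GB left
drive 7: place 13 GB, 3 GB left
drive 8: place 6 GB, 10 GB left
drive 9: place 13 GB, 3 GB left
drive 8: place 10 GB, 0 GB left
drive 10: place 13 GB, 3 GB left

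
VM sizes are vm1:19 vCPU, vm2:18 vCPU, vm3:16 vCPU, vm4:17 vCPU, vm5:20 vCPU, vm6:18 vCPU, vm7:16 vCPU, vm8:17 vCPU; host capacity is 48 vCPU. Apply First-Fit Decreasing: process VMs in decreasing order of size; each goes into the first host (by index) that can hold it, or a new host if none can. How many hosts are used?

Sorted descending: 20, 19, 18, 18, 17, 17, 16, 16.
host 1: place 20 vCPU, 28 vCPU left
host 1: place 19 vCPU, 9 vCPU left
host 2: place 18 vCPU, 30 vCPU left
host 2: place 18 vCPU, 12 vCPU left
host 3: place 17 vCPU, 31 vCPU left
host 3: place 17 vCPU, 14 vCPU left
host 4: place 16 vCPU, 32 vCPU left
host 4: place 16 vCPU, 16 vCPU left

4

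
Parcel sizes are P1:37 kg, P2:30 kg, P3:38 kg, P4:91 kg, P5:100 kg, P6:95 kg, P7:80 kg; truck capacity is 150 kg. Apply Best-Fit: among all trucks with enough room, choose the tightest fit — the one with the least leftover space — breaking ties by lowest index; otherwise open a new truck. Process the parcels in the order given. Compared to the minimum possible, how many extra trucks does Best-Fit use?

Best-Fit: [37,30,38] [91] [100] [95] [80] → 5 trucks.
Total size 471 kg; any packing needs at least ⌈471/150⌉ = 4 trucks.
An optimal packing achieves that bound: [100,38] [95,37] [91,30] [80] → 4 trucks.
Excess: 5 − 4 = 1.

1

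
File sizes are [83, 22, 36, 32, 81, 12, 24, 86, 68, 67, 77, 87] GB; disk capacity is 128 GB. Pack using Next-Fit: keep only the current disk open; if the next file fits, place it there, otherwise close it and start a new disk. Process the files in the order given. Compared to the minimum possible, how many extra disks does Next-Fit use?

Next-Fit: [83,22] [36,32] [81,12,24] [86] [68] [67] [77] [87] → 8 disks.
7 files exceed 64 GB (half the capacity), and no two of those can share a disk, so at least 7 disks are needed.
An optimal packing achieves that bound: [87,36] [86,32] [83,24,12] [81,22] [77] [68] [67] → 7 disks.
Excess: 8 − 7 = 1.

1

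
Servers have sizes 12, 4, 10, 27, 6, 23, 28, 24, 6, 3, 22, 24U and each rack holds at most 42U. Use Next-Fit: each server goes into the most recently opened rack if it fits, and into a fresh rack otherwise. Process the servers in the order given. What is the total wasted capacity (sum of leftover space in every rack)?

Put 12U in rack 1; 30U remain.
Put 4U in rack 1; 26U remain.
Put 10U in rack 1; 16U remain.
Put 27U in rack 2; 15U remain.
Put 6U in rack 2; 9U remain.
Put 23U in rack 3; 19U remain.
Put 28U in rack 4; 14U remain.
Put 24U in rack 5; 18U remain.
Put 6U in rack 5; 12U remain.
Put 3U in rack 5; 9U remain.
Put 22U in rack 6; 20U remain.
Put 24U in rack 7; 18U remain.
7 racks × 42U = 294U; used 189U; unused 105U.

105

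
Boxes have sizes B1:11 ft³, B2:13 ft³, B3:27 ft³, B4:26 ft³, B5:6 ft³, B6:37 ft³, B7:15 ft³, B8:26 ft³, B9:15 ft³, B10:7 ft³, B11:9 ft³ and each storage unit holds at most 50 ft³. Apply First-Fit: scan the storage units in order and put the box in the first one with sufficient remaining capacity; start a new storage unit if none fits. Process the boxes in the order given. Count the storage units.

Put B1 (11 ft³) in storage unit 1; 39 ft³ remain.
Put B2 (13 ft³) in storage unit 1; 26 ft³ remain.
Put B3 (27 ft³) in storage unit 2; 23 ft³ remain.
Put B4 (26 ft³) in storage unit 1; 0 ft³ remain.
Put B5 (6 ft³) in storage unit 2; 17 ft³ remain.
Put B6 (37 ft³) in storage unit 3; 13 ft³ remain.
Put B7 (15 ft³) in storage unit 2; 2 ft³ remain.
Put B8 (26 ft³) in storage unit 4; 24 ft³ remain.
Put B9 (15 ft³) in storage unit 4; 9 ft³ remain.
Put B10 (7 ft³) in storage unit 3; 6 ft³ remain.
Put B11 (9 ft³) in storage unit 4; 0 ft³ remain.
Final storage units: [11,13,26] [27,6,15] [37,7] [26,15,9].

4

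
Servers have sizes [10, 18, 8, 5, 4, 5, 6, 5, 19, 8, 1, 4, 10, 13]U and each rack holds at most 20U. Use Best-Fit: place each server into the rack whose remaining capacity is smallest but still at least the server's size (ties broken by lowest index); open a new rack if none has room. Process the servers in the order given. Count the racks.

7

10U → rack 1 (remaining 10U)
18U → rack 2 (remaining 2U)
8U → rack 1 (remaining 2U)
5U → rack 3 (remaining 15U)
4U → rack 3 (remaining 11U)
5U → rack 3 (remaining 6U)
6U → rack 3 (remaining 0U)
5U → rack 4 (remaining 15U)
19U → rack 5 (remaining 1U)
8U → rack 4 (remaining 7U)
1U → rack 5 (remaining 0U)
4U → rack 4 (remaining 3U)
10U → rack 6 (remaining 10U)
13U → rack 7 (remaining 7U)
Final racks: [10,8] [18] [5,4,5,6] [5,8,4] [19,1] [10] [13].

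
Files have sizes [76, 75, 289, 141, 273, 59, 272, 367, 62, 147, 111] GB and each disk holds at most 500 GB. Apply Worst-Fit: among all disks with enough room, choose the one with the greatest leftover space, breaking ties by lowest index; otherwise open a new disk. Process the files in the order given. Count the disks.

disk 1: place 76 GB, 424 GB left
disk 1: place 75 GB, 349 GB left
disk 1: place 289 GB, 60 GB left
disk 2: place 141 GB, 359 GB left
disk 2: place 273 GB, 86 GB left
disk 2: place 59 GB, 27 GB left
disk 3: place 272 GB, 228 GB left
disk 4: place 367 GB, 133 GB left
disk 3: place 62 GB, 166 GB left
disk 3: place 147 GB, 19 GB left
disk 4: place 111 GB, 22 GB left
Final disks: [76,75,289] [141,273,59] [272,62,147] [367,111].

4 disks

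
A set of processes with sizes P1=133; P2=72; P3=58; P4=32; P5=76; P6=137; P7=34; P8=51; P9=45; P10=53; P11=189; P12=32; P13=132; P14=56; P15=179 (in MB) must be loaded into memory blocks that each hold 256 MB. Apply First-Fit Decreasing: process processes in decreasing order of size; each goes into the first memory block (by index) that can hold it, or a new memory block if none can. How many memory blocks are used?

6

Sorted descending: 189, 179, 137, 133, 132, 76, 72, 58, 56, 53, 51, 45, 34, 32, 32.
189 MB → memory block 1 (remaining 67 MB)
179 MB → memory block 2 (remaining 77 MB)
137 MB → memory block 3 (remaining 119 MB)
133 MB → memory block 4 (remaining 123 MB)
132 MB → memory block 5 (remaining 124 MB)
76 MB → memory block 2 (remaining 1 MB)
72 MB → memory block 3 (remaining 47 MB)
58 MB → memory block 1 (remaining 9 MB)
56 MB → memory block 4 (remaining 67 MB)
53 MB → memory block 4 (remaining 14 MB)
51 MB → memory block 5 (remaining 73 MB)
45 MB → memory block 3 (remaining 2 MB)
34 MB → memory block 5 (remaining 39 MB)
32 MB → memory block 5 (remaining 7 MB)
32 MB → memory block 6 (remaining 224 MB)
Final memory blocks: [189,58] [179,76] [137,72,45] [133,56,53] [132,51,34,32] [32].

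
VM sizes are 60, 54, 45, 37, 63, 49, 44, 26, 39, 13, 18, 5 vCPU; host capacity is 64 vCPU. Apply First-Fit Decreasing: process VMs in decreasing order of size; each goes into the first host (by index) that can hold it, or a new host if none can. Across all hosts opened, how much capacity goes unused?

Sorted descending: 63, 60, 54, 49, 45, 44, 39, 37, 26, 18, 13, 5.
63 vCPU → host 1 (remaining 1 vCPU)
60 vCPU → host 2 (remaining 4 vCPU)
54 vCPU → host 3 (remaining 10 vCPU)
49 vCPU → host 4 (remaining 15 vCPU)
45 vCPU → host 5 (remaining 19 vCPU)
44 vCPU → host 6 (remaining 20 vCPU)
39 vCPU → host 7 (remaining 25 vCPU)
37 vCPU → host 8 (remaining 27 vCPU)
26 vCPU → host 8 (remaining 1 vCPU)
18 vCPU → host 5 (remaining 1 vCPU)
13 vCPU → host 4 (remaining 2 vCPU)
5 vCPU → host 3 (remaining 5 vCPU)
8 hosts × 64 vCPU = 512 vCPU; used 453 vCPU; unused 59 vCPU.

59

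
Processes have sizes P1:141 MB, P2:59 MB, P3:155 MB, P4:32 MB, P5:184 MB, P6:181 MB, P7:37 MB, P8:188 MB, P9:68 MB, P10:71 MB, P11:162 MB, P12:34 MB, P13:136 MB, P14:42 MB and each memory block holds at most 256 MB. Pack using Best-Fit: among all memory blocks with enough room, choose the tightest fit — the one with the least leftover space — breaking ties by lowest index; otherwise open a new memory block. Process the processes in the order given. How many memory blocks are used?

Put P1 (141 MB) in memory block 1; 115 MB remain.
Put P2 (59 MB) in memory block 1; 56 MB remain.
Put P3 (155 MB) in memory block 2; 101 MB remain.
Put P4 (32 MB) in memory block 1; 24 MB remain.
Put P5 (184 MB) in memory block 3; 72 MB remain.
Put P6 (181 MB) in memory block 4; 75 MB remain.
Put P7 (37 MB) in memory block 3; 35 MB remain.
Put P8 (188 MB) in memory block 5; 68 MB remain.
Put P9 (68 MB) in memory block 5; 0 MB remain.
Put P10 (71 MB) in memory block 4; 4 MB remain.
Put P11 (162 MB) in memory block 6; 94 MB remain.
Put P12 (34 MB) in memory block 3; 1 MB remain.
Put P13 (136 MB) in memory block 7; 120 MB remain.
Put P14 (42 MB) in memory block 6; 52 MB remain.

7 memory blocks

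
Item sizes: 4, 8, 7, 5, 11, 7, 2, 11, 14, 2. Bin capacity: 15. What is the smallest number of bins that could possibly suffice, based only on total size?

5

Total size = 4 + 8 + 7 + 5 + 11 + 7 + 2 + 11 + 14 + 2 = 71.
⌈71 / 15⌉ = 5.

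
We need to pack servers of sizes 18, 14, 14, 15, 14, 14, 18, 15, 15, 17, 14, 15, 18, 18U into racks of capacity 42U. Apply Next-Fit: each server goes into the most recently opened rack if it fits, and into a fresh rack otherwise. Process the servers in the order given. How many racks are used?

18U → rack 1 (remaining 24U)
14U → rack 1 (remaining 10U)
14U → rack 2 (remaining 28U)
15U → rack 2 (remaining 13U)
14U → rack 3 (remaining 28U)
14U → rack 3 (remaining 14U)
18U → rack 4 (remaining 24U)
15U → rack 4 (remaining 9U)
15U → rack 5 (remaining 27U)
17U → rack 5 (remaining 10U)
14U → rack 6 (remaining 28U)
15U → rack 6 (remaining 13U)
18U → rack 7 (remaining 24U)
18U → rack 7 (remaining 6U)
Final racks: [18,14] [14,15] [14,14] [18,15] [15,17] [14,15] [18,18].

7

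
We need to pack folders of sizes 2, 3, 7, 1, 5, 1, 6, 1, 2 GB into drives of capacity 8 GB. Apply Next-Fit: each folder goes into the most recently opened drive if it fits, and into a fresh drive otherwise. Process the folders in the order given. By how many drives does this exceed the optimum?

1

Next-Fit: [2,3] [7,1] [5,1] [6,1] [2] → 5 drives.
Total size 28 GB; any packing needs at least ⌈28/8⌉ = 4 drives.
An optimal packing achieves that bound: [7,1] [6,2] [5,3] [2,1,1] → 4 drives.
Excess: 5 − 4 = 1.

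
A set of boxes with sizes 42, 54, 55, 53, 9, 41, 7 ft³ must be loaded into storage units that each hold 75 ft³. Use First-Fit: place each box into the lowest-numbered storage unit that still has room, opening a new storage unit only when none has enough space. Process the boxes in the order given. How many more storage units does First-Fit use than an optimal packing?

0

First-Fit: [42,9,7] [54] [55] [53] [41] → 5 storage units.
5 boxes exceed 37.5 ft³ (half the capacity), and no two of those can share a storage unit, so at least 5 storage units are needed.
So 5 is already optimal.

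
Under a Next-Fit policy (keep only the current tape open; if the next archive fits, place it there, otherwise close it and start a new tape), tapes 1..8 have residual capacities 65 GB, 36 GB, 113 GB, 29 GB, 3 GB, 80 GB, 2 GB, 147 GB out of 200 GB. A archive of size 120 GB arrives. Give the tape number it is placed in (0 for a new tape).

Next-Fit only looks at tape 8, which has 147 GB free.
120 GB fits there.

8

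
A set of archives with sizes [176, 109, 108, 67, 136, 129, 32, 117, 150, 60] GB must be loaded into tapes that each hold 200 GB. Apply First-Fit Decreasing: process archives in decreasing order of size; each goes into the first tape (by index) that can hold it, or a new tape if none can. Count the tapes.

Sorted descending: 176, 150, 136, 129, 117, 109, 108, 67, 60, 32.
Put 176 GB in tape 1; 24 GB remain.
Put 150 GB in tape 2; 50 GB remain.
Put 136 GB in tape 3; 64 GB remain.
Put 129 GB in tape 4; 71 GB remain.
Put 117 GB in tape 5; 83 GB remain.
Put 109 GB in tape 6; 91 GB remain.
Put 108 GB in tape 7; 92 GB remain.
Put 67 GB in tape 4; 4 GB remain.
Put 60 GB in tape 3; 4 GB remain.
Put 32 GB in tape 2; 18 GB remain.

7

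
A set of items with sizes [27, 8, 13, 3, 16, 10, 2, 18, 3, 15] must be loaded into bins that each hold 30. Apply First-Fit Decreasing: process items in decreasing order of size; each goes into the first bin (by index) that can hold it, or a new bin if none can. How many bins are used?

4

Sorted descending: 27, 18, 16, 15, 13, 10, 8, 3, 3, 2.
bin 1: place 27, 3 left
bin 2: place 18, 12 left
bin 3: place 16, 14 left
bin 4: place 15, 15 left
bin 3: place 13, 1 left
bin 2: place 10, 2 left
bin 4: place 8, 7 left
bin 1: place 3, 0 left
bin 4: place 3, 4 left
bin 2: place 2, 0 left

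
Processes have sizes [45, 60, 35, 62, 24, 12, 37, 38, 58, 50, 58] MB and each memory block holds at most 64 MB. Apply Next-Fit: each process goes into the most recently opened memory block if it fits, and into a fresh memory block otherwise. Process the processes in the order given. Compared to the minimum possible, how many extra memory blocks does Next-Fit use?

1

Next-Fit: [45] [60] [35] [62] [24,12] [37] [38] [58] [50] [58] → 10 memory blocks.
9 processes exceed 32 MB (half the capacity), and no two of those can share a memory block, so at least 9 memory blocks are needed.
An optimal packing achieves that bound: [62] [60] [58] [58] [50,12] [45] [38,24] [37] [35] → 9 memory blocks.
Excess: 10 − 9 = 1.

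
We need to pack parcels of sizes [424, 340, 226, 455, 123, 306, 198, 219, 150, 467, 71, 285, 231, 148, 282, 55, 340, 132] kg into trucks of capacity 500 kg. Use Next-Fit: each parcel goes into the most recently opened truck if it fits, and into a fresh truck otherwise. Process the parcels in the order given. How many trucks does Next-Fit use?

12

424 kg → truck 1 (remaining 76 kg)
340 kg → truck 2 (remaining 160 kg)
226 kg → truck 3 (remaining 274 kg)
455 kg → truck 4 (remaining 45 kg)
123 kg → truck 5 (remaining 377 kg)
306 kg → truck 5 (remaining 71 kg)
198 kg → truck 6 (remaining 302 kg)
219 kg → truck 6 (remaining 83 kg)
150 kg → truck 7 (remaining 350 kg)
467 kg → truck 8 (remaining 33 kg)
71 kg → truck 9 (remaining 429 kg)
285 kg → truck 9 (remaining 144 kg)
231 kg → truck 10 (remaining 269 kg)
148 kg → truck 10 (remaining 121 kg)
282 kg → truck 11 (remaining 218 kg)
55 kg → truck 11 (remaining 163 kg)
340 kg → truck 12 (remaining 160 kg)
132 kg → truck 12 (remaining 28 kg)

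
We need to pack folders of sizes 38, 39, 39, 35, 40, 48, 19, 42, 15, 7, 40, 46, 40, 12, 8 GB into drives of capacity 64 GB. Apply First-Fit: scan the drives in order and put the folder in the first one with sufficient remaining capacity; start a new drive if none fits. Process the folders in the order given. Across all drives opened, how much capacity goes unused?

172

drive 1: place 38 GB, 26 GB left
drive 2: place 39 GB, 25 GB left
drive 3: place 39 GB, 25 GB left
drive 4: place 35 GB, 29 GB left
drive 5: place 40 GB, 24 GB left
drive 6: place 48 GB, 16 GB left
drive 1: place 19 GB, 7 GB left
drive 7: place 42 GB, 22 GB left
drive 2: place 15 GB, 10 GB left
drive 1: place 7 GB, 0 GB left
drive 8: place 40 GB, 24 GB left
drive 9: place 46 GB, 18 GB left
drive 10: place 40 GB, 24 GB left
drive 3: place 12 GB, 13 GB left
drive 2: place 8 GB, 2 GB left
10 drives × 64 GB = 640 GB; used 468 GB; unused 172 GB.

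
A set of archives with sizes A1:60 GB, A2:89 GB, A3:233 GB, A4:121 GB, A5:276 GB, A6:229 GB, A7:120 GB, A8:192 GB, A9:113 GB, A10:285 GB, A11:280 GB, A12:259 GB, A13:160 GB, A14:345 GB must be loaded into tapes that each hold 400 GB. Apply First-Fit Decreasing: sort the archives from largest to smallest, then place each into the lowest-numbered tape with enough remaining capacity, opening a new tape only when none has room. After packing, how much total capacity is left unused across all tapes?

438

Sorted descending: 345, 285, 280, 276, 259, 233, 229, 192, 160, 121, 120, 113, 89, 60.
345 GB → tape 1 (remaining 55 GB)
285 GB → tape 2 (remaining 115 GB)
280 GB → tape 3 (remaining 120 GB)
276 GB → tape 4 (remaining 124 GB)
259 GB → tape 5 (remaining 141 GB)
233 GB → tape 6 (remaining 167 GB)
229 GB → tape 7 (remaining 171 GB)
192 GB → tape 8 (remaining 208 GB)
160 GB → tape 6 (remaining 7 GB)
121 GB → tape 4 (remaining 3 GB)
120 GB → tape 3 (remaining 0 GB)
113 GB → tape 2 (remaining 2 GB)
89 GB → tape 5 (remaining 52 GB)
60 GB → tape 7 (remaining 111 GB)
8 tapes × 400 GB = 3200 GB; used 2762 GB; unused 438 GB.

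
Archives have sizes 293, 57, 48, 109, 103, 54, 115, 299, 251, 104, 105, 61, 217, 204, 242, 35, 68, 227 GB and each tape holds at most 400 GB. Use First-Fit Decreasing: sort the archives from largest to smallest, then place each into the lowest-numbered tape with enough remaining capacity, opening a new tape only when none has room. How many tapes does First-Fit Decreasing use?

Sorted descending: 299, 293, 251, 242, 227, 217, 204, 115, 109, 105, 104, 103, 68, 61, 57, 54, 48, 35.
Put 299 GB in tape 1; 101 GB remain.
Put 293 GB in tape 2; 107 GB remain.
Put 251 GB in tape 3; 149 GB remain.
Put 242 GB in tape 4; 158 GB remain.
Put 227 GB in tape 5; 173 GB remain.
Put 217 GB in tape 6; 183 GB remain.
Put 204 GB in tape 7; 196 GB remain.
Put 115 GB in tape 3; 34 GB remain.
Put 109 GB in tape 4; 49 GB remain.
Put 105 GB in tape 2; 2 GB remain.
Put 104 GB in tape 5; 69 GB remain.
Put 103 GB in tape 6; 80 GB remain.
Put 68 GB in tape 1; 33 GB remain.
Put 61 GB in tape 5; 8 GB remain.
Put 57 GB in tape 6; 23 GB remain.
Put 54 GB in tape 7; 142 GB remain.
Put 48 GB in tape 4; 1 GB remain.
Put 35 GB in tape 7; 107 GB remain.
Final tapes: [299,68] [293,105] [251,115] [242,109,48] [227,104,61] [217,103,57] [204,54,35].

7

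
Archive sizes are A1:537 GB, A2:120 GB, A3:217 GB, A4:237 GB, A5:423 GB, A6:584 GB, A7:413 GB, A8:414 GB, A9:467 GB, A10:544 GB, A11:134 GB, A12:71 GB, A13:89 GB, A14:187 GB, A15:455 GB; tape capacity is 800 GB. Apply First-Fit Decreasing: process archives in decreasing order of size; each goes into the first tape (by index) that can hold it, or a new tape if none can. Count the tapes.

8

Sorted descending: 584, 544, 537, 467, 455, 423, 414, 413, 237, 217, 187, 134, 120, 89, 71.
tape 1: place 584 GB, 216 GB left
tape 2: place 544 GB, 256 GB left
tape 3: place 537 GB, 263 GB left
tape 4: place 467 GB, 333 GB left
tape 5: place 455 GB, 345 GB left
tape 6: place 423 GB, 377 GB left
tape 7: place 414 GB, 386 GB left
tape 8: place 413 GB, 387 GB left
tape 2: place 237 GB, 19 GB left
tape 3: place 217 GB, 46 GB left
tape 1: place 187 GB, 29 GB left
tape 4: place 134 GB, 199 GB left
tape 4: place 120 GB, 79 GB left
tape 5: place 89 GB, 256 GB left
tape 4: place 71 GB, 8 GB left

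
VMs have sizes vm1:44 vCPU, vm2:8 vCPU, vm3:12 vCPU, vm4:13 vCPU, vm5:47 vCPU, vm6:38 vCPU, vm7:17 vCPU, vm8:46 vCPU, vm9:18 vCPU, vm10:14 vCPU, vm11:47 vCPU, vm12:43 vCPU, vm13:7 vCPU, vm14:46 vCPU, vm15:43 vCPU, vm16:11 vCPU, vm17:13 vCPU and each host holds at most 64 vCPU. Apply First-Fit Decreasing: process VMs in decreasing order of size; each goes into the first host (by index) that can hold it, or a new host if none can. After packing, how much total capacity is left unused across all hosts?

45

Sorted descending: 47, 47, 46, 46, 44, 43, 43, 38, 18, 17, 14, 13, 13, 12, 11, 8, 7.
47 vCPU → host 1 (remaining 17 vCPU)
47 vCPU → host 2 (remaining 17 vCPU)
46 vCPU → host 3 (remaining 18 vCPU)
46 vCPU → host 4 (remaining 18 vCPU)
44 vCPU → host 5 (remaining 20 vCPU)
43 vCPU → host 6 (remaining 21 vCPU)
43 vCPU → host 7 (remaining 21 vCPU)
38 vCPU → host 8 (remaining 26 vCPU)
18 vCPU → host 3 (remaining 0 vCPU)
17 vCPU → host 1 (remaining 0 vCPU)
14 vCPU → host 2 (remaining 3 vCPU)
13 vCPU → host 4 (remaining 5 vCPU)
13 vCPU → host 5 (remaining 7 vCPU)
12 vCPU → host 6 (remaining 9 vCPU)
11 vCPU → host 7 (remaining 10 vCPU)
8 vCPU → host 6 (remaining 1 vCPU)
7 vCPU → host 5 (remaining 0 vCPU)
8 hosts × 64 vCPU = 512 vCPU; used 467 vCPU; unused 45 vCPU.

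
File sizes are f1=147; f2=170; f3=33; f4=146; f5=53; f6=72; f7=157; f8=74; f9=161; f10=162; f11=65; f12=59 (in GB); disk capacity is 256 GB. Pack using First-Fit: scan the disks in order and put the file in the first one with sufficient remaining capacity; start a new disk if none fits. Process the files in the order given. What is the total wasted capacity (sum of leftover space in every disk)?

237

f1 (147 GB) → disk 1 (remaining 109 GB)
f2 (170 GB) → disk 2 (remaining 86 GB)
f3 (33 GB) → disk 1 (remaining 76 GB)
f4 (146 GB) → disk 3 (remaining 110 GB)
f5 (53 GB) → disk 1 (remaining 23 GB)
f6 (72 GB) → disk 2 (remaining 14 GB)
f7 (157 GB) → disk 4 (remaining 99 GB)
f8 (74 GB) → disk 3 (remaining 36 GB)
f9 (161 GB) → disk 5 (remaining 95 GB)
f10 (162 GB) → disk 6 (remaining 94 GB)
f11 (65 GB) → disk 4 (remaining 34 GB)
f12 (59 GB) → disk 5 (remaining 36 GB)
6 disks × 256 GB = 1536 GB; used 1299 GB; unused 237 GB.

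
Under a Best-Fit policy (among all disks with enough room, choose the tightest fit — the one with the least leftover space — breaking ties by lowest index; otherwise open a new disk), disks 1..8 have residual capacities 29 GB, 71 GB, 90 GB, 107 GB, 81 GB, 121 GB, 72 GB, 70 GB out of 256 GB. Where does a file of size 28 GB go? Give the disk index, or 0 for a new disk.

1

Disks with room: disk 1 (29 GB), disk 2 (71 GB), disk 3 (90 GB), disk 4 (107 GB), disk 5 (81 GB), disk 6 (121 GB), disk 7 (72 GB), disk 8 (70 GB).
Tightest fit is disk 1 with 29 GB free.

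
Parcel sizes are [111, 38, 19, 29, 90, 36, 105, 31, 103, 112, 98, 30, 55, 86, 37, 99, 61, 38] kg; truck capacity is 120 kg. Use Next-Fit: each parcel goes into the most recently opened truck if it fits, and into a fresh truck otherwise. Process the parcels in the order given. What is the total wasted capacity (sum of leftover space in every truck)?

Put 111 kg in truck 1; 9 kg remain.
Put 38 kg in truck 2; 82 kg remain.
Put 19 kg in truck 2; 63 kg remain.
Put 29 kg in truck 2; 34 kg remain.
Put 90 kg in truck 3; 30 kg remain.
Put 36 kg in truck 4; 84 kg remain.
Put 105 kg in truck 5; 15 kg remain.
Put 31 kg in truck 6; 89 kg remain.
Put 103 kg in truck 7; 17 kg remain.
Put 112 kg in truck 8; 8 kg remain.
Put 98 kg in truck 9; 22 kg remain.
Put 30 kg in truck 10; 90 kg remain.
Put 55 kg in truck 10; 35 kg remain.
Put 86 kg in truck 11; 34 kg remain.
Put 37 kg in truck 12; 83 kg remain.
Put 99 kg in truck 13; 21 kg remain.
Put 61 kg in truck 14; 59 kg remain.
Put 38 kg in truck 14; 21 kg remain.
14 trucks × 120 kg = 1680 kg; used 1178 kg; unused 502 kg.

502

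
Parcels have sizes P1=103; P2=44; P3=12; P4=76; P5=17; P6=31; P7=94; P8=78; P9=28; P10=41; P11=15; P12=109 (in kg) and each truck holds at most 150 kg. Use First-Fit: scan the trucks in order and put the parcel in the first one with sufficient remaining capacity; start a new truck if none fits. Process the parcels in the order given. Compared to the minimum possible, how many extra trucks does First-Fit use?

First-Fit: [103,44] [12,76,17,31] [94,28,15] [78,41] [109] → 5 trucks.
Total size 648 kg; any packing needs at least ⌈648/150⌉ = 5 trucks.
So 5 is already optimal.

0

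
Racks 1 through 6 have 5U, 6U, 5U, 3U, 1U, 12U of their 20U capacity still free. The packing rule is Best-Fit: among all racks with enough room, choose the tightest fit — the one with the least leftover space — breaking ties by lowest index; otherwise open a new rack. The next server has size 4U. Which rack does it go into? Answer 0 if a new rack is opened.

Racks with room: rack 1 (5U), rack 2 (6U), rack 3 (5U), rack 6 (12U).
Tightest fit is rack 1 with 5U free.

1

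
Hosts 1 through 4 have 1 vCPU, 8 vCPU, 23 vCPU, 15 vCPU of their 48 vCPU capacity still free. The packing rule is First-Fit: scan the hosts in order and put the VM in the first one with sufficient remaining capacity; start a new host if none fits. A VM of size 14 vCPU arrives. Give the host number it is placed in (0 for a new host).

3

Hosts with room: host 3 (23 vCPU), host 4 (15 vCPU).
The first with room is host 3.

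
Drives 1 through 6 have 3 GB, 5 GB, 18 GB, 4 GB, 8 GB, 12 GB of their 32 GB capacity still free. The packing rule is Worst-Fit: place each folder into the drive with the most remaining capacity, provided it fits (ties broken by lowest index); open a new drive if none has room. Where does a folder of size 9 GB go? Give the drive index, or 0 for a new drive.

Drives with room: drive 3 (18 GB), drive 6 (12 GB).
Most room is drive 3 with 18 GB free.

3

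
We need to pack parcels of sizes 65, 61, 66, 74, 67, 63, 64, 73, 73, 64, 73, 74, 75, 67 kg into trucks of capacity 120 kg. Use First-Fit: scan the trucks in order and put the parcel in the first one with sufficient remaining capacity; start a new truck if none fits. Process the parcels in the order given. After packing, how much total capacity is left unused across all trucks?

Put 65 kg in truck 1; 55 kg remain.
Put 61 kg in truck 2; 59 kg remain.
Put 66 kg in truck 3; 54 kg remain.
Put 74 kg in truck 4; 46 kg remain.
Put 67 kg in truck 5; 53 kg remain.
Put 63 kg in truck 6; 57 kg remain.
Put 64 kg in truck 7; 56 kg remain.
Put 73 kg in truck 8; 47 kg remain.
Put 73 kg in truck 9; 47 kg remain.
Put 64 kg in truck 10; 56 kg remain.
Put 73 kg in truck 11; 47 kg remain.
Put 74 kg in truck 12; 46 kg remain.
Put 75 kg in truck 13; 45 kg remain.
Put 67 kg in truck 14; 53 kg remain.
14 trucks × 120 kg = 1680 kg; used 959 kg; unused 721 kg.

721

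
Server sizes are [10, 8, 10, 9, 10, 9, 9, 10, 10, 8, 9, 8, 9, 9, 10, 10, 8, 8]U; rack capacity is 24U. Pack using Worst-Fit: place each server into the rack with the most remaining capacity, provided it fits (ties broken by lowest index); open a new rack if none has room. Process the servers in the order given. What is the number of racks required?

Put 10U in rack 1; 14U remain.
Put 8U in rack 1; 6U remain.
Put 10U in rack 2; 14U remain.
Put 9U in rack 2; 5U remain.
Put 10U in rack 3; 14U remain.
Put 9U in rack 3; 5U remain.
Put 9U in rack 4; 15U remain.
Put 10U in rack 4; 5U remain.
Put 10U in rack 5; 14U remain.
Put 8U in rack 5; 6U remain.
Put 9U in rack 6; 15U remain.
Put 8U in rack 6; 7U remain.
Put 9U in rack 7; 15U remain.
Put 9U in rack 7; 6U remain.
Put 10U in rack 8; 14U remain.
Put 10U in rack 8; 4U remain.
Put 8U in rack 9; 16U remain.
Put 8U in rack 9; 8U remain.
Final racks: [10,8] [10,9] [10,9] [9,10] [10,8] [9,8] [9,9] [10,10] [8,8].

9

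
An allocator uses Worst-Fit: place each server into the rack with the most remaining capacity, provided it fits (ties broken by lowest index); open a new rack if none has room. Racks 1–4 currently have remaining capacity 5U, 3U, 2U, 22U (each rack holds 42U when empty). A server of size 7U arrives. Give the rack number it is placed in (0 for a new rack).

Racks with room: rack 4 (22U).
Most room is rack 4 with 22U free.

4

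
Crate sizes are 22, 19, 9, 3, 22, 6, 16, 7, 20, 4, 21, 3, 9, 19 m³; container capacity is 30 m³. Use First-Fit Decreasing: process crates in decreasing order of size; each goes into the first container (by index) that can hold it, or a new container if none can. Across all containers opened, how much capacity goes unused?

Sorted descending: 22, 22, 21, 20, 19, 19, 16, 9, 9, 7, 6, 4, 3, 3.
Put 22 m³ in container 1; 8 m³ remain.
Put 22 m³ in container 2; 8 m³ remain.
Put 21 m³ in container 3; 9 m³ remain.
Put 20 m³ in container 4; 10 m³ remain.
Put 19 m³ in container 5; 11 m³ remain.
Put 19 m³ in container 6; 11 m³ remain.
Put 16 m³ in container 7; 14 m³ remain.
Put 9 m³ in container 3; 0 m³ remain.
Put 9 m³ in container 4; 1 m³ remain.
Put 7 m³ in container 1; 1 m³ remain.
Put 6 m³ in container 2; 2 m³ remain.
Put 4 m³ in container 5; 7 m³ remain.
Put 3 m³ in container 5; 4 m³ remain.
Put 3 m³ in container 5; 1 m³ remain.
7 containers × 30 m³ = 210 m³; used 180 m³; unused 30 m³.

30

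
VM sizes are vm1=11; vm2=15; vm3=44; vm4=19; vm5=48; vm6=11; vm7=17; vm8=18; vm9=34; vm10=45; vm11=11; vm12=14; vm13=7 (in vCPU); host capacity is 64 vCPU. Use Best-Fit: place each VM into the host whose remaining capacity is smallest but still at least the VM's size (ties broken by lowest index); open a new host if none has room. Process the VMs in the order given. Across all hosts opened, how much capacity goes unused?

26

Put vm1 (11 vCPU) in host 1; 53 vCPU remain.
Put vm2 (15 vCPU) in host 1; 38 vCPU remain.
Put vm3 (44 vCPU) in host 2; 20 vCPU remain.
Put vm4 (19 vCPU) in host 2; 1 vCPU remain.
Put vm5 (48 vCPU) in host 3; 16 vCPU remain.
Put vm6 (11 vCPU) in host 3; 5 vCPU remain.
Put vm7 (17 vCPU) in host 1; 21 vCPU remain.
Put vm8 (18 vCPU) in host 1; 3 vCPU remain.
Put vm9 (34 vCPU) in host 4; 30 vCPU remain.
Put vm10 (45 vCPU) in host 5; 19 vCPU remain.
Put vm11 (11 vCPU) in host 5; 8 vCPU remain.
Put vm12 (14 vCPU) in host 4; 16 vCPU remain.
Put vm13 (7 vCPU) in host 5; 1 vCPU remain.
5 hosts × 64 vCPU = 320 vCPU; used 294 vCPU; unused 26 vCPU.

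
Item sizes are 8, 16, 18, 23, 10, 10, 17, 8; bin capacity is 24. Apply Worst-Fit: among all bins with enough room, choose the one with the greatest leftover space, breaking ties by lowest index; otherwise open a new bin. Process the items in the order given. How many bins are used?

bin 1: place 8, 16 left
bin 1: place 16, 0 left
bin 2: place 18, 6 left
bin 3: place 23, 1 left
bin 4: place 10, 14 left
bin 4: place 10, 4 left
bin 5: place 17, 7 left
bin 6: place 8, 16 left

6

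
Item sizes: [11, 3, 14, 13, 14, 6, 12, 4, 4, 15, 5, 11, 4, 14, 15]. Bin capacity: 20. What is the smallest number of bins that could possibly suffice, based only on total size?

Total size = 11 + 3 + 14 + 13 + 14 + 6 + 12 + 4 + 4 + 15 + 5 + 11 + 4 + 14 + 15 = 145.
⌈145 / 20⌉ = 8.

8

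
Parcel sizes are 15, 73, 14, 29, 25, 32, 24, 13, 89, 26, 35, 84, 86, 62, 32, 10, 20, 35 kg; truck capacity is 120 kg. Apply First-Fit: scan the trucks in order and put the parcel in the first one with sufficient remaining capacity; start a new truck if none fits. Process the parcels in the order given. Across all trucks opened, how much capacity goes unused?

16

Put 15 kg in truck 1; 105 kg remain.
Put 73 kg in truck 1; 32 kg remain.
Put 14 kg in truck 1; 18 kg remain.
Put 29 kg in truck 2; 91 kg remain.
Put 25 kg in truck 2; 66 kg remain.
Put 32 kg in truck 2; 34 kg remain.
Put 24 kg in truck 2; 10 kg remain.
Put 13 kg in truck 1; 5 kg remain.
Put 89 kg in truck 3; 31 kg remain.
Put 26 kg in truck 3; 5 kg remain.
Put 35 kg in truck 4; 85 kg remain.
Put 84 kg in truck 4; 1 kg remain.
Put 86 kg in truck 5; 34 kg remain.
Put 62 kg in truck 6; 58 kg remain.
Put 32 kg in truck 5; 2 kg remain.
Put 10 kg in truck 2; 0 kg remain.
Put 20 kg in truck 6; 38 kg remain.
Put 35 kg in truck 6; 3 kg remain.
6 trucks × 120 kg = 720 kg; used 704 kg; unused 16 kg.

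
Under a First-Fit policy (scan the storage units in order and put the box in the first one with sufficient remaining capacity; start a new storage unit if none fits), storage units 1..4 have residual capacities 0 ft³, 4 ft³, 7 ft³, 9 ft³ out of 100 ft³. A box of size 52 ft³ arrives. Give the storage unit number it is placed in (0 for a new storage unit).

No storage unit has ≥ 52 ft³ free, so a new storage unit is opened.

0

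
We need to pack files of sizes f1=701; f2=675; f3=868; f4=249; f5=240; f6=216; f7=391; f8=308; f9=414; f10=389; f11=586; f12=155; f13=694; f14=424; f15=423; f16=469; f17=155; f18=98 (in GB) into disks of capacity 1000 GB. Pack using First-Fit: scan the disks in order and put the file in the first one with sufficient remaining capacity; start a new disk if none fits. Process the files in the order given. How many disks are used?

Put f1 (701 GB) in disk 1; 299 GB remain.
Put f2 (675 GB) in disk 2; 325 GB remain.
Put f3 (868 GB) in disk 3; 132 GB remain.
Put f4 (249 GB) in disk 1; 50 GB remain.
Put f5 (240 GB) in disk 2; 85 GB remain.
Put f6 (216 GB) in disk 4; 784 GB remain.
Put f7 (391 GB) in disk 4; 393 GB remain.
Put f8 (308 GB) in disk 4; 85 GB remain.
Put f9 (414 GB) in disk 5; 586 GB remain.
Put f10 (389 GB) in disk 5; 197 GB remain.
Put f11 (586 GB) in disk 6; 414 GB remain.
Put f12 (155 GB) in disk 5; 42 GB remain.
Put f13 (694 GB) in disk 7; 306 GB remain.
Put f14 (424 GB) in disk 8; 576 GB remain.
Put f15 (423 GB) in disk 8; 153 GB remain.
Put f16 (469 GB) in disk 9; 531 GB remain.
Put f17 (155 GB) in disk 6; 259 GB remain.
Put f18 (98 GB) in disk 3; 34 GB remain.

9 disks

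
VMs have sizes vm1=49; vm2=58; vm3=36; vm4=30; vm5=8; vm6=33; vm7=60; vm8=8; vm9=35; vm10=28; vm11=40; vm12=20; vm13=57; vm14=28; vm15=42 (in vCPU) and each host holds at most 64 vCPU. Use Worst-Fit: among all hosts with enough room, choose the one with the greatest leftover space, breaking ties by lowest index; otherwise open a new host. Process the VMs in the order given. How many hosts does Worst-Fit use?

Put vm1 (49 vCPU) in host 1; 15 vCPU remain.
Put vm2 (58 vCPU) in host 2; 6 vCPU remain.
Put vm3 (36 vCPU) in host 3; 28 vCPU remain.
Put vm4 (30 vCPU) in host 4; 34 vCPU remain.
Put vm5 (8 vCPU) in host 4; 26 vCPU remain.
Put vm6 (33 vCPU) in host 5; 31 vCPU remain.
Put vm7 (60 vCPU) in host 6; 4 vCPU remain.
Put vm8 (8 vCPU) in host 5; 23 vCPU remain.
Put vm9 (35 vCPU) in host 7; 29 vCPU remain.
Put vm10 (28 vCPU) in host 7; 1 vCPU remain.
Put vm11 (40 vCPU) in host 8; 24 vCPU remain.
Put vm12 (20 vCPU) in host 3; 8 vCPU remain.
Put vm13 (57 vCPU) in host 9; 7 vCPU remain.
Put vm14 (28 vCPU) in host 10; 36 vCPU remain.
Put vm15 (42 vCPU) in host 11; 22 vCPU remain.

11 hosts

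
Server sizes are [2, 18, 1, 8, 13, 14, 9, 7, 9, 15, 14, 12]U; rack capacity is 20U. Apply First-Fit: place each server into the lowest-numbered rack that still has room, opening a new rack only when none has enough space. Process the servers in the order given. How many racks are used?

8

Put 2U in rack 1; 18U remain.
Put 18U in rack 1; 0U remain.
Put 1U in rack 2; 19U remain.
Put 8U in rack 2; 11U remain.
Put 13U in rack 3; 7U remain.
Put 14U in rack 4; 6U remain.
Put 9U in rack 2; 2U remain.
Put 7U in rack 3; 0U remain.
Put 9U in rack 5; 11U remain.
Put 15U in rack 6; 5U remain.
Put 14U in rack 7; 6U remain.
Put 12U in rack 8; 8U remain.
Final racks: [2,18] [1,8,9] [13,7] [14] [9] [15] [14] [12].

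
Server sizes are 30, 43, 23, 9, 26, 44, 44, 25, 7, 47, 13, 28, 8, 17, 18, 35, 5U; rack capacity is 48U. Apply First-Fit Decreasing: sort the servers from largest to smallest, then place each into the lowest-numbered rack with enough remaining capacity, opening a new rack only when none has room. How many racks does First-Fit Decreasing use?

10

Sorted descending: 47, 44, 44, 43, 35, 30, 28, 26, 25, 23, 18, 17, 13, 9, 8, 7, 5.
rack 1: place 47U, 1U left
rack 2: place 44U, 4U left
rack 3: place 44U, 4U left
rack 4: place 43U, 5U left
rack 5: place 35U, 13U left
rack 6: place 30U, 18U left
rack 7: place 28U, 20U left
rack 8: place 26U, 22U left
rack 9: place 25U, 23U left
rack 9: place 23U, 0U left
rack 6: place 18U, 0U left
rack 7: place 17U, 3U left
rack 5: place 13U, 0U left
rack 8: place 9U, 13U left
rack 8: place 8U, 5U left
rack 10: place 7U, 41U left
rack 4: place 5U, 0U left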